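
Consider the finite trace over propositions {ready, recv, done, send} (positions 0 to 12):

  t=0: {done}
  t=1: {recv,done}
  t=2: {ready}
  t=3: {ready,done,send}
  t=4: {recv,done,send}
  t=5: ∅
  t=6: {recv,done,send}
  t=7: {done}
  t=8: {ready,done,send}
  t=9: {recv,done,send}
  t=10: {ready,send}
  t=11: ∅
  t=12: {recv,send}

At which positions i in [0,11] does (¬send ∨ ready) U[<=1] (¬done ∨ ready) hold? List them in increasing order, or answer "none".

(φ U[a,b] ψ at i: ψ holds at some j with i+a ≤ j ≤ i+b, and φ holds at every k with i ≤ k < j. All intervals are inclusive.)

Evaluate at each i in [0,11]:
  i=0: ✗ (no rhs in [0,1])
  i=1: ✓ (rhs at j=2; lhs holds on [1,1])
  i=2: ✓ (rhs at j=2)
  i=3: ✓ (rhs at j=3)
  i=4: ✗ (lhs fails at k=4 before rhs at j=5)
  i=5: ✓ (rhs at j=5)
  i=6: ✗ (no rhs in [6,7])
  i=7: ✓ (rhs at j=8; lhs holds on [7,7])
  i=8: ✓ (rhs at j=8)
  i=9: ✗ (lhs fails at k=9 before rhs at j=10)
  i=10: ✓ (rhs at j=10)
  i=11: ✓ (rhs at j=11)

1, 2, 3, 5, 7, 8, 10, 11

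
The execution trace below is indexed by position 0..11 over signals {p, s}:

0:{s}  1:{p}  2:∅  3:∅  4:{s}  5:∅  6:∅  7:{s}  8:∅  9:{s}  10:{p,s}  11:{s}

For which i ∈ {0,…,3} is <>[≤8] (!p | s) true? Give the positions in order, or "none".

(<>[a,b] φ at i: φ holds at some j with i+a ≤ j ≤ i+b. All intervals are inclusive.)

0, 1, 2, 3

Evaluate at each i in [0,3]:
  i=0: ✓ (witness j=0)
  i=1: ✓ (witness j=2)
  i=2: ✓ (witness j=2)
  i=3: ✓ (witness j=3)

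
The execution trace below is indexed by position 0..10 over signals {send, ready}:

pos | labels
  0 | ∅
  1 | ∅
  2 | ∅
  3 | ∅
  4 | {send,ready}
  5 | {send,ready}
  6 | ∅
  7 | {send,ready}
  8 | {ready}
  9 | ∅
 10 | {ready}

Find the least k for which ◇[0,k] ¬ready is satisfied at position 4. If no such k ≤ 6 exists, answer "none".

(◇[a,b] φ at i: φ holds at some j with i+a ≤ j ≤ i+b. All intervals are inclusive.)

2

Scan j = 4,5,… for ¬ready:
  j=4: fails
  j=5: fails
  j=6: holds
First hit at j=6, so smallest k = 6-4 = 2.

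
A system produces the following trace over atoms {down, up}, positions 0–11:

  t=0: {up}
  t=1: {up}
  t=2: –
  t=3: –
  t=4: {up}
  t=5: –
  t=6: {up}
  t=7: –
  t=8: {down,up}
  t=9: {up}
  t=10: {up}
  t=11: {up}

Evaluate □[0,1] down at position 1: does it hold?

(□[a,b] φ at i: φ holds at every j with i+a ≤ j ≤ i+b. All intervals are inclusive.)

Check down at every j in [1,2]:
  j=1: false
  j=2: false
Fails at j=1 → formula fails.

No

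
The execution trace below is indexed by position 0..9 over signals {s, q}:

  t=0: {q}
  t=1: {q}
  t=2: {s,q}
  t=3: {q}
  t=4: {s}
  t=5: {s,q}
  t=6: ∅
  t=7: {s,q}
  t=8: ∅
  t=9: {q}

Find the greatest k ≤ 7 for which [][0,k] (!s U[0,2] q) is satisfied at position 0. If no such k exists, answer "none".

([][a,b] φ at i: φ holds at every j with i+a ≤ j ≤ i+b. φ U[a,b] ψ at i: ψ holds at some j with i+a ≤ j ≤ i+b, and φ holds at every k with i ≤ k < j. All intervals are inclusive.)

3

(!s U[0,2] q) must hold from j=0 onward; find where it first fails.
  j=0: holds
  j=1: holds
  j=2: holds
  j=3: holds
  j=4: fails
Holds on [0,3], so largest k = 3.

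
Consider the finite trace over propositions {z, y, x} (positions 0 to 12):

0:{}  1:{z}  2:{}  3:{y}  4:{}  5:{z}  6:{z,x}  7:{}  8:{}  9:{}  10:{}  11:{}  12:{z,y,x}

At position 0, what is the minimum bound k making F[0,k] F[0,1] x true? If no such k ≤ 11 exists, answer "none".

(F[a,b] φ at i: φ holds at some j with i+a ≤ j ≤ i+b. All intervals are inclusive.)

Scan j = 0,1,… for F[0,1] x:
  j=0: fails
  j=1: fails
  j=2: fails
  j=3: fails
  j=4: fails
  j=5: holds
First hit at j=5, so smallest k = 5-0 = 5.

5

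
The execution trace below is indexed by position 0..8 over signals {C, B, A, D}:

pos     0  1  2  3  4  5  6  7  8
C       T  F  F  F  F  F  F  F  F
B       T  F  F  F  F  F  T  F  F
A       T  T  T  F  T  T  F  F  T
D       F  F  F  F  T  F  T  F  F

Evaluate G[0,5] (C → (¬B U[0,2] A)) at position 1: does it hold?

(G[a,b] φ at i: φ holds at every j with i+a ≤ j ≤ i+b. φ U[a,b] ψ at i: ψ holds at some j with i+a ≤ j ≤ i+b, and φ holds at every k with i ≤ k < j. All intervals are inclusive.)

Check (C → (¬B U[0,2] A)) at every j in [1,6]:
  j=1: antecedent false → ✓
  j=2: antecedent false → ✓
  j=3: antecedent false → ✓
  j=4: antecedent false → ✓
  j=5: antecedent false → ✓
  j=6: antecedent false → ✓
All positions satisfy it → formula holds.

Yes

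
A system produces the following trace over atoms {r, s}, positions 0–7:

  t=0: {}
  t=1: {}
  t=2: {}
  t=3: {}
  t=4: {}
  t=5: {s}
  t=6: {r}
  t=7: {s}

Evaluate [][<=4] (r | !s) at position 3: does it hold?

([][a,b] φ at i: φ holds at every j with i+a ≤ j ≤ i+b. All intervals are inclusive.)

Check (r | !s) at every j in [3,7]:
  j=3: true
  j=4: true
  j=5: false
  j=6: true
  j=7: false
Fails at j=5 → formula fails.

False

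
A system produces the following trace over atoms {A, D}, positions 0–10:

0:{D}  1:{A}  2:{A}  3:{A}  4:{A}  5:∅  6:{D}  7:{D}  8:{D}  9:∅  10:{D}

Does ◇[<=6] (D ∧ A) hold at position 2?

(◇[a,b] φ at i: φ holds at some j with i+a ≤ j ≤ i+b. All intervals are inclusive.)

No

Check (D ∧ A) at each j in [2,8]:
  j=2: false
  j=3: false
  j=4: false
  j=5: false
  j=6: false
  j=7: false
  j=8: false
No position in the window satisfies it → formula fails.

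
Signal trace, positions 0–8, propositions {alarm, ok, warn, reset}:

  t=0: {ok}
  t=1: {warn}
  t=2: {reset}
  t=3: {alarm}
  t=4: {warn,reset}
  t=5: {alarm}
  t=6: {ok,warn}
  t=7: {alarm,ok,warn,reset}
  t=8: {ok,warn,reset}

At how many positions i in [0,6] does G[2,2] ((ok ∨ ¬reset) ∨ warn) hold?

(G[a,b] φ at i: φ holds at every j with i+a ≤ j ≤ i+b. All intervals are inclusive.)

Evaluate at each i in [0,6]:
  i=0: ✗ (fails at j=2)
  i=1: ✓ (all of [3,3])
  i=2: ✓ (all of [4,4])
  i=3: ✓ (all of [5,5])
  i=4: ✓ (all of [6,6])
  i=5: ✓ (all of [7,7])
  i=6: ✓ (all of [8,8])
Positions where it holds: {1, 2, 3, 4, 5, 6} → 6.

6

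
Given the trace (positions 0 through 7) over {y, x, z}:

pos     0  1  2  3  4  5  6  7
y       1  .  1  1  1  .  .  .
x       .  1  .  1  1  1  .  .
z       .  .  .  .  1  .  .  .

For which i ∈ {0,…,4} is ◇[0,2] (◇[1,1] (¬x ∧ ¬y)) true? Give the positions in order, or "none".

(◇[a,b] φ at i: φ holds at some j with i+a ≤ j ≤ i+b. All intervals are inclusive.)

3, 4

Evaluate at each i in [0,4]:
  i=0: ✗ (none in [0,2])
  i=1: ✗ (none in [1,3])
  i=2: ✗ (none in [2,4])
  i=3: ✓ (witness j=5)
  i=4: ✓ (witness j=5)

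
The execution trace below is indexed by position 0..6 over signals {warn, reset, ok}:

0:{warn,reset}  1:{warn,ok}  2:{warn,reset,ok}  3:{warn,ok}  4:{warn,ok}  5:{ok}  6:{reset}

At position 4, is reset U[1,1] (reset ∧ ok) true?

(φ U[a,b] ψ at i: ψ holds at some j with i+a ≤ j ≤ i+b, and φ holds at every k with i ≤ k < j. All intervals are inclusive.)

False

Need some j in [5,5] with (reset ∧ ok), and reset at every k in [4,j-1].
  j=5: (reset ∧ ok) false.
No j in the window works → until fails.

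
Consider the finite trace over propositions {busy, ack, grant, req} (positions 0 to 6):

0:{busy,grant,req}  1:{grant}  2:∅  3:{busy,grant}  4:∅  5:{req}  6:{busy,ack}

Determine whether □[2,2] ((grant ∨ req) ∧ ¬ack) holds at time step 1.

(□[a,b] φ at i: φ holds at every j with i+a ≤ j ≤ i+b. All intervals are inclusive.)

Holds

Check ((grant ∨ req) ∧ ¬ack) at every j in [3,3]:
  j=3: true
All positions satisfy it → formula holds.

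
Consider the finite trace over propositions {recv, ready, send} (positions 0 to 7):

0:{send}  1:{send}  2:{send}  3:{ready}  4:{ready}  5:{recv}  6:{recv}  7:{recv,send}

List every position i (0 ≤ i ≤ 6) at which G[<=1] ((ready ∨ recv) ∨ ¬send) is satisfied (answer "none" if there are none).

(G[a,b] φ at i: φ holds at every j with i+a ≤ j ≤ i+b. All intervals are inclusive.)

Evaluate at each i in [0,6]:
  i=0: ✗ (fails at j=0)
  i=1: ✗ (fails at j=1)
  i=2: ✗ (fails at j=2)
  i=3: ✓ (all of [3,4])
  i=4: ✓ (all of [4,5])
  i=5: ✓ (all of [5,6])
  i=6: ✓ (all of [6,7])

3, 4, 5, 6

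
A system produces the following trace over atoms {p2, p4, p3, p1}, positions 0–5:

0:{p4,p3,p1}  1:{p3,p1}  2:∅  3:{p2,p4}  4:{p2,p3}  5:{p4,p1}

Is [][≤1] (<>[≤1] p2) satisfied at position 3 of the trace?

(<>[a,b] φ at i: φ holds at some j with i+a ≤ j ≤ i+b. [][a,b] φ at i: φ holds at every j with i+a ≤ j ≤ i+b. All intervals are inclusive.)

Holds

Check <>[≤1] p2 at every j in [3,4]:
  j=3: holds (witness at 3)
  j=4: holds (witness at 4)
All positions satisfy it → formula holds.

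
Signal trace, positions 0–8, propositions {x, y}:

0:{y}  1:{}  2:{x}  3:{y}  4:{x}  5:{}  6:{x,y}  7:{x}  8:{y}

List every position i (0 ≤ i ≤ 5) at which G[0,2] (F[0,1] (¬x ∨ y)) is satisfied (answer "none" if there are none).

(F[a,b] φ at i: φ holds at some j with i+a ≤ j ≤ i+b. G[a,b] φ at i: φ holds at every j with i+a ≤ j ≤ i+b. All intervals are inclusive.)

0, 1, 2, 3, 4, 5

Evaluate at each i in [0,5]:
  i=0: ✓ (all of [0,2])
  i=1: ✓ (all of [1,3])
  i=2: ✓ (all of [2,4])
  i=3: ✓ (all of [3,5])
  i=4: ✓ (all of [4,6])
  i=5: ✓ (all of [5,7])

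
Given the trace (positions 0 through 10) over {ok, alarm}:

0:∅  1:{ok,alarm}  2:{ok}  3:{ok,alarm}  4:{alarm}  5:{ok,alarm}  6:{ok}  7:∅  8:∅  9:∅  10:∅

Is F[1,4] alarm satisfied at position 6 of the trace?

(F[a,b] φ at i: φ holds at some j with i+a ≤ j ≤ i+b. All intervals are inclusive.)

Does not hold

Check alarm at each j in [7,10]:
  j=7: false
  j=8: false
  j=9: false
  j=10: false
No position in the window satisfies it → formula fails.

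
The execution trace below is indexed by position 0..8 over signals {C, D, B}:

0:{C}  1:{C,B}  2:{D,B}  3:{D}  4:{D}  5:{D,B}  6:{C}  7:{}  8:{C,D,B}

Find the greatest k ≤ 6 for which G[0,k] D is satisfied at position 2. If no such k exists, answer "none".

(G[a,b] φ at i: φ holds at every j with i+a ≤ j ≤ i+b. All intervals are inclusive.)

D must hold from j=2 onward; find where it first fails.
  j=2: holds
  j=3: holds
  j=4: holds
  j=5: holds
  j=6: fails
Holds on [2,5], so largest k = 3.

3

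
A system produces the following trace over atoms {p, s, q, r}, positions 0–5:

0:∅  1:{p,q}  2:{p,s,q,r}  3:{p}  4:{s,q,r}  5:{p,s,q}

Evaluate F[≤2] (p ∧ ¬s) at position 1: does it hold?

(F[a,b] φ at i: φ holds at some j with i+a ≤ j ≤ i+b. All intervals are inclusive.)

Holds

Check (p ∧ ¬s) at each j in [1,3]:
  j=1: true
  j=2: false
  j=3: true
Found at j=1 → formula holds.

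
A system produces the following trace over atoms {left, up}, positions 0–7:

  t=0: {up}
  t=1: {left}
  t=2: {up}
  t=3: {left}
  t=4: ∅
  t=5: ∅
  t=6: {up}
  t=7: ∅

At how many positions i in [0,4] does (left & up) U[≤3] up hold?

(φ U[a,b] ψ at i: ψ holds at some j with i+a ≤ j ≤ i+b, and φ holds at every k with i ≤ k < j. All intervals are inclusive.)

Evaluate at each i in [0,4]:
  i=0: ✓ (rhs at j=0)
  i=1: ✗ (lhs fails at k=1 before rhs at j=2)
  i=2: ✓ (rhs at j=2)
  i=3: ✗ (lhs fails at k=3 before rhs at j=6)
  i=4: ✗ (lhs fails at k=4 before rhs at j=6)
Positions where it holds: {0, 2} → 2.

2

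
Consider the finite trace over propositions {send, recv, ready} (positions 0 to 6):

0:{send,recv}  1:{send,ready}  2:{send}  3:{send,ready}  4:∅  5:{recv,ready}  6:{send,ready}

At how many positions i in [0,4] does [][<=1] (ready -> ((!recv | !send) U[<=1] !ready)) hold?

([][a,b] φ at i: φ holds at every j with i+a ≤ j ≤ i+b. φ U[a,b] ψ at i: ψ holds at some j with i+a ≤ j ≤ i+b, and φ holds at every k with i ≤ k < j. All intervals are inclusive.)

4

Evaluate at each i in [0,4]:
  i=0: ✓ (all of [0,1])
  i=1: ✓ (all of [1,2])
  i=2: ✓ (all of [2,3])
  i=3: ✓ (all of [3,4])
  i=4: ✗ (fails at j=5)
Positions where it holds: {0, 1, 2, 3} → 4.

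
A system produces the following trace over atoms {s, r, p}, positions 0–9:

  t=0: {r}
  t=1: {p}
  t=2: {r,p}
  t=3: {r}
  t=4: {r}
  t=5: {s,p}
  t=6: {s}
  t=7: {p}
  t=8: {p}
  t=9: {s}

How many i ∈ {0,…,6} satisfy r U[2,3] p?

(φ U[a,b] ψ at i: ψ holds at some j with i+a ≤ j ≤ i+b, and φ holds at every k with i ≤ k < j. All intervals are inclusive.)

Evaluate at each i in [0,6]:
  i=0: ✗ (lhs fails at k=1 before rhs at j=2)
  i=1: ✗ (no rhs in [3,4])
  i=2: ✓ (rhs at j=5; lhs holds on [2,4])
  i=3: ✓ (rhs at j=5; lhs holds on [3,4])
  i=4: ✗ (lhs fails at k=5 before rhs at j=7)
  i=5: ✗ (lhs fails at k=5 before rhs at j=7)
  i=6: ✗ (lhs fails at k=6 before rhs at j=8)
Positions where it holds: {2, 3} → 2.

2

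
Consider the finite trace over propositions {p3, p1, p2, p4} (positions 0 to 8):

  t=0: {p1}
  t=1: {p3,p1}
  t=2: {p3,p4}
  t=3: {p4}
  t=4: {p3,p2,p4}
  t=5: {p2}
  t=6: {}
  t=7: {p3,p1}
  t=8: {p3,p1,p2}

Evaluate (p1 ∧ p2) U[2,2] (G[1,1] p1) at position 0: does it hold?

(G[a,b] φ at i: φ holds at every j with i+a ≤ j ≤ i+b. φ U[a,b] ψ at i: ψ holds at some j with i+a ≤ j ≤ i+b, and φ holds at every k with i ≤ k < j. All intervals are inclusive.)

No

Need some j in [2,2] with G[1,1] p1, and (p1 ∧ p2) at every k in [0,j-1].
  j=2: G[1,1] p1 — fails at 3.
No j in the window works → until fails.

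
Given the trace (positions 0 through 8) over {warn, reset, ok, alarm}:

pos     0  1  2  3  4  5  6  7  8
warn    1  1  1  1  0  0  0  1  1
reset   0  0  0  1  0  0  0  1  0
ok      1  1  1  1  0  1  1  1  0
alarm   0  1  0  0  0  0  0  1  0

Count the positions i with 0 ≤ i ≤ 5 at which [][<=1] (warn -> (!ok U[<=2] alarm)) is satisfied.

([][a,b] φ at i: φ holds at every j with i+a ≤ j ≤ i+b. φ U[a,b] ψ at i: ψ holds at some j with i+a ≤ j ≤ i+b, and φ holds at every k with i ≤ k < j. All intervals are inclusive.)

2

Evaluate at each i in [0,5]:
  i=0: ✗ (fails at j=0)
  i=1: ✗ (fails at j=2)
  i=2: ✗ (fails at j=2)
  i=3: ✗ (fails at j=3)
  i=4: ✓ (all of [4,5])
  i=5: ✓ (all of [5,6])
Positions where it holds: {4, 5} → 2.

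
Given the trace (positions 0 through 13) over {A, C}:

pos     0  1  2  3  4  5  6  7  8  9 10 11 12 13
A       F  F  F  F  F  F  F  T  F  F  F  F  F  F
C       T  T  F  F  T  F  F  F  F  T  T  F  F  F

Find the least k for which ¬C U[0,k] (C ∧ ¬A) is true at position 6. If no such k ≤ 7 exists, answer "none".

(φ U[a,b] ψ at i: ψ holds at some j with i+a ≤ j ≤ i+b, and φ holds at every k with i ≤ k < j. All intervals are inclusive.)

3

Need earliest j ≥ 6 with (C ∧ ¬A), and ¬C at every k in [6,j-1].
  j=6: rhs fails.
  j=7: rhs fails.
  j=8: rhs fails.
  j=9: rhs holds; lhs holds on [6,8]. k = 3.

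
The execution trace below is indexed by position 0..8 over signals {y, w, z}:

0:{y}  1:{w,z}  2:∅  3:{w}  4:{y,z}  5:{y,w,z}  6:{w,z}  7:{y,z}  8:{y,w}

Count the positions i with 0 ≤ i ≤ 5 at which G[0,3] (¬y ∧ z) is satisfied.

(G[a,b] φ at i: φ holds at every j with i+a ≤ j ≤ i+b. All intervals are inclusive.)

0

Evaluate at each i in [0,5]:
  i=0: ✗ (fails at j=0)
  i=1: ✗ (fails at j=2)
  i=2: ✗ (fails at j=2)
  i=3: ✗ (fails at j=3)
  i=4: ✗ (fails at j=4)
  i=5: ✗ (fails at j=5)
Positions where it holds: {} → 0.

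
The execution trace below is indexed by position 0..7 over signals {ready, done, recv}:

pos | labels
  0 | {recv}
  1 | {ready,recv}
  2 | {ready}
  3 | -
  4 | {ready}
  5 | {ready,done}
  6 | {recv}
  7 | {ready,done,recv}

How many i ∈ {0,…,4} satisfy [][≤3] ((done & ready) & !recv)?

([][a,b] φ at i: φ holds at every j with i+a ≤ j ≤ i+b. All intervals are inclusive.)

0

Evaluate at each i in [0,4]:
  i=0: ✗ (fails at j=0)
  i=1: ✗ (fails at j=1)
  i=2: ✗ (fails at j=2)
  i=3: ✗ (fails at j=3)
  i=4: ✗ (fails at j=4)
Positions where it holds: {} → 0.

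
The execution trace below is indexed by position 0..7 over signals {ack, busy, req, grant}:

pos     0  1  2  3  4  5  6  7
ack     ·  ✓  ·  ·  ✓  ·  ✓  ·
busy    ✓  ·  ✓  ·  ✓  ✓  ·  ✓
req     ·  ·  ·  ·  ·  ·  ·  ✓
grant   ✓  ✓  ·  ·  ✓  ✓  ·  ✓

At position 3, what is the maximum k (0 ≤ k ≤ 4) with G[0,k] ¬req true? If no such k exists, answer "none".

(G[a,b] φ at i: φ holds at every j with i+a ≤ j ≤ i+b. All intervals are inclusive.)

3

¬req must hold from j=3 onward; find where it first fails.
  j=3: holds
  j=4: holds
  j=5: holds
  j=6: holds
  j=7: fails
Holds on [3,6], so largest k = 3.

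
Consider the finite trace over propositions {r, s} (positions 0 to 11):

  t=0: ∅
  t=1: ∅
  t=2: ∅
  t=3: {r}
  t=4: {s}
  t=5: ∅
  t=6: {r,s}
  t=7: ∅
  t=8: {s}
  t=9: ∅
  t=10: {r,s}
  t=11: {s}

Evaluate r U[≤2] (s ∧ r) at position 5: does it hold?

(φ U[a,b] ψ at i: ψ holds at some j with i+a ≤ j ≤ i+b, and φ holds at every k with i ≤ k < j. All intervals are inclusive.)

No

Need some j in [5,7] with (s ∧ r), and r at every k in [5,j-1].
  j=5: (s ∧ r) false.
  j=6: (s ∧ r) holds, but r fails at k=5 → not this j.
  j=7: (s ∧ r) false.
No j in the window works → until fails.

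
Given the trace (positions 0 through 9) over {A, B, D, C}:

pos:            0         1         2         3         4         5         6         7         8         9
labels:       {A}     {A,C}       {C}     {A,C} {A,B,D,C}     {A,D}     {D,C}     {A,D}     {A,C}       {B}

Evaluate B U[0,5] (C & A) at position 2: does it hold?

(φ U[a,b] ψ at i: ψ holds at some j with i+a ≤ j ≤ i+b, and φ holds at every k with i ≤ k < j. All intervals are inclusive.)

Does not hold

Need some j in [2,7] with (C & A), and B at every k in [2,j-1].
  j=2: (C & A) false.
  j=3: (C & A) holds, but B fails at k=2 → not this j.
  j=4: (C & A) holds, but B fails at k=2 → not this j.
  j=5: (C & A) false.
  j=6: (C & A) false.
  j=7: (C & A) false.
No j in the window works → until fails.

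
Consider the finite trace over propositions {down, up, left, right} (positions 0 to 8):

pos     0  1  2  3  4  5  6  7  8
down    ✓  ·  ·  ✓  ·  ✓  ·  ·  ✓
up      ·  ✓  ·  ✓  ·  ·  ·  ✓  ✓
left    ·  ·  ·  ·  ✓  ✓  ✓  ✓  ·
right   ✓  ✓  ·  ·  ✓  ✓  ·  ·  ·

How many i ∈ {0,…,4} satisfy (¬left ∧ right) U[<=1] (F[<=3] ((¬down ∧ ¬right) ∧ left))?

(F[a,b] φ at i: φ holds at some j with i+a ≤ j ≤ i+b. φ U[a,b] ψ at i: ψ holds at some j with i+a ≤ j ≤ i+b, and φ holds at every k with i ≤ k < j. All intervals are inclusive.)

2

Evaluate at each i in [0,4]:
  i=0: ✗ (no rhs in [0,1])
  i=1: ✗ (no rhs in [1,2])
  i=2: ✗ (lhs fails at k=2 before rhs at j=3)
  i=3: ✓ (rhs at j=3)
  i=4: ✓ (rhs at j=4)
Positions where it holds: {3, 4} → 2.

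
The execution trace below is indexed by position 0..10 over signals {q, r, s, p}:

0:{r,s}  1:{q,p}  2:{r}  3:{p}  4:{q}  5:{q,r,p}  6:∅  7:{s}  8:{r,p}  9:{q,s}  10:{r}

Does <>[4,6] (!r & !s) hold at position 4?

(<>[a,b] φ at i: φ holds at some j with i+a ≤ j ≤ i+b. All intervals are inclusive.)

Check (!r & !s) at each j in [8,10]:
  j=8: false
  j=9: false
  j=10: false
No position in the window satisfies it → formula fails.

Does not hold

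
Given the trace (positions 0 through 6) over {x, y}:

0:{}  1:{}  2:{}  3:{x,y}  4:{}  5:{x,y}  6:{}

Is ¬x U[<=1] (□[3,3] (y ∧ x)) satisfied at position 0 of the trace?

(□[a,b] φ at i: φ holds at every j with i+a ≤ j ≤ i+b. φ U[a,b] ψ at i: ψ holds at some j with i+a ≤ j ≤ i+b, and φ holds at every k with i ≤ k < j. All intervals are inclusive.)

Need some j in [0,1] with □[3,3] (y ∧ x), and ¬x at every k in [0,j-1].
  j=0: □[3,3] (y ∧ x) holds; no prefix to check → satisfied.

Holds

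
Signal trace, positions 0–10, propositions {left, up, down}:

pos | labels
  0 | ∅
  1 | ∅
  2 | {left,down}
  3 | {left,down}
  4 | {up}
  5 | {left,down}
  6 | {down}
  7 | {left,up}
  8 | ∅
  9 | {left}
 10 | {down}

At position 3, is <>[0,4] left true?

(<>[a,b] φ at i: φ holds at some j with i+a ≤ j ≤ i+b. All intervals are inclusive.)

Check left at each j in [3,7]:
  j=3: true
  j=4: false
  j=5: true
  j=6: false
  j=7: true
Found at j=3 → formula holds.

Holds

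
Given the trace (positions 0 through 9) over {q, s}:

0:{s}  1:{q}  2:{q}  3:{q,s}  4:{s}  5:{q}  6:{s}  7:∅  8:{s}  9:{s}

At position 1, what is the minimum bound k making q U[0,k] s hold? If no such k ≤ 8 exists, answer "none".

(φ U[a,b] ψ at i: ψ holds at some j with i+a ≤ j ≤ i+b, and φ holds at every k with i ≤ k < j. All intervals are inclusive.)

Need earliest j ≥ 1 with s, and q at every k in [1,j-1].
  j=1: rhs fails.
  j=2: rhs fails.
  j=3: rhs holds; lhs holds on [1,2]. k = 2.

2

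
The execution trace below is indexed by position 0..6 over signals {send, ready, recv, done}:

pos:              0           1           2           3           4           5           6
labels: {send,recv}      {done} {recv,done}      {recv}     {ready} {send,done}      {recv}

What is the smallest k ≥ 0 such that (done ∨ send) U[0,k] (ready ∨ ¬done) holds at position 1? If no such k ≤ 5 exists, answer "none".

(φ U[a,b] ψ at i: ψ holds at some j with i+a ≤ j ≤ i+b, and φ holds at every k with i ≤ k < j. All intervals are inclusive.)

Need earliest j ≥ 1 with (ready ∨ ¬done), and (done ∨ send) at every k in [1,j-1].
  j=1: rhs fails.
  j=2: rhs fails.
  j=3: rhs holds; lhs holds on [1,2]. k = 2.

2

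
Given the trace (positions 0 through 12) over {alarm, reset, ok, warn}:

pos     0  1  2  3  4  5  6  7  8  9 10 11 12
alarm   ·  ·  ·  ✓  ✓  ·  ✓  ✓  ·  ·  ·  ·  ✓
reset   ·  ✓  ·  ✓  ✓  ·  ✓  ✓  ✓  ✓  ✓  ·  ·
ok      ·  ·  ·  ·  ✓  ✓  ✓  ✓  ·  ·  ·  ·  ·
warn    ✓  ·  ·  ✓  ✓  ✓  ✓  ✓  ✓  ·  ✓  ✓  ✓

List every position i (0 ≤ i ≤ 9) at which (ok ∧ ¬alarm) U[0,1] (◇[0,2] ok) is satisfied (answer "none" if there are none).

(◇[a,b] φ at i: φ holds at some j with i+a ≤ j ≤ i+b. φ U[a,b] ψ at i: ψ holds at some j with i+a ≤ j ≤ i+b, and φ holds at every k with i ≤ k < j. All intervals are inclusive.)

2, 3, 4, 5, 6, 7

Evaluate at each i in [0,9]:
  i=0: ✗ (no rhs in [0,1])
  i=1: ✗ (lhs fails at k=1 before rhs at j=2)
  i=2: ✓ (rhs at j=2)
  i=3: ✓ (rhs at j=3)
  i=4: ✓ (rhs at j=4)
  i=5: ✓ (rhs at j=5)
  i=6: ✓ (rhs at j=6)
  i=7: ✓ (rhs at j=7)
  i=8: ✗ (no rhs in [8,9])
  i=9: ✗ (no rhs in [9,10])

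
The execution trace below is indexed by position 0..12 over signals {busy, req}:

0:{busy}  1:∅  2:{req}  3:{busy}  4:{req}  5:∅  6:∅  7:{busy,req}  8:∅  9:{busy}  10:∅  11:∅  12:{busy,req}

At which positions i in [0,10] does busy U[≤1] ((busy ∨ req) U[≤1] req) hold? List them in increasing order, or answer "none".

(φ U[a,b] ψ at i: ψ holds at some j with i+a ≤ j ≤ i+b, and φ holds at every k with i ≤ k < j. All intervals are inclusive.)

2, 3, 4, 7

Evaluate at each i in [0,10]:
  i=0: ✗ (no rhs in [0,1])
  i=1: ✗ (lhs fails at k=1 before rhs at j=2)
  i=2: ✓ (rhs at j=2)
  i=3: ✓ (rhs at j=3)
  i=4: ✓ (rhs at j=4)
  i=5: ✗ (no rhs in [5,6])
  i=6: ✗ (lhs fails at k=6 before rhs at j=7)
  i=7: ✓ (rhs at j=7)
  i=8: ✗ (no rhs in [8,9])
  i=9: ✗ (no rhs in [9,10])
  i=10: ✗ (no rhs in [10,11])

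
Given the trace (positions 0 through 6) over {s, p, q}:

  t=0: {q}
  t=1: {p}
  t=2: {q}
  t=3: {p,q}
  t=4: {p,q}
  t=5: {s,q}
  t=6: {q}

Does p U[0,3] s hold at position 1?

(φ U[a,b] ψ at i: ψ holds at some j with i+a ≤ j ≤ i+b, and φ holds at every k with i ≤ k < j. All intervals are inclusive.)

Need some j in [1,4] with s, and p at every k in [1,j-1].
  j=1: s false.
  j=2: s false.
  j=3: s false.
  j=4: s false.
No j in the window works → until fails.

No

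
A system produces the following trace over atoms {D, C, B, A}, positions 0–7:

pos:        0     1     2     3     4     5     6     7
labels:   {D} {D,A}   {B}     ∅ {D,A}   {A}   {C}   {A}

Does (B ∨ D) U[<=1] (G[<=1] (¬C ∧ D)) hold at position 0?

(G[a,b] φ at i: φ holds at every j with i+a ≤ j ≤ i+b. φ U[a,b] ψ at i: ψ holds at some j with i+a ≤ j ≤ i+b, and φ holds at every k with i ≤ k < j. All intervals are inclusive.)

Holds

Need some j in [0,1] with G[<=1] (¬C ∧ D), and (B ∨ D) at every k in [0,j-1].
  j=0: G[<=1] (¬C ∧ D) holds; no prefix to check → satisfied.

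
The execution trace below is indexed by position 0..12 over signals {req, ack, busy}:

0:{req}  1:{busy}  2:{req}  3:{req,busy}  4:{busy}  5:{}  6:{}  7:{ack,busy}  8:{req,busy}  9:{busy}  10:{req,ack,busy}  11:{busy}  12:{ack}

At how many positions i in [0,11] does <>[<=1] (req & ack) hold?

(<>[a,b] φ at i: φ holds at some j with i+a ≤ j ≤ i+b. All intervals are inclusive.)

Evaluate at each i in [0,11]:
  i=0: ✗ (none in [0,1])
  i=1: ✗ (none in [1,2])
  i=2: ✗ (none in [2,3])
  i=3: ✗ (none in [3,4])
  i=4: ✗ (none in [4,5])
  i=5: ✗ (none in [5,6])
  i=6: ✗ (none in [6,7])
  i=7: ✗ (none in [7,8])
  i=8: ✗ (none in [8,9])
  i=9: ✓ (witness j=10)
  i=10: ✓ (witness j=10)
  i=11: ✗ (none in [11,12])
Positions where it holds: {9, 10} → 2.

2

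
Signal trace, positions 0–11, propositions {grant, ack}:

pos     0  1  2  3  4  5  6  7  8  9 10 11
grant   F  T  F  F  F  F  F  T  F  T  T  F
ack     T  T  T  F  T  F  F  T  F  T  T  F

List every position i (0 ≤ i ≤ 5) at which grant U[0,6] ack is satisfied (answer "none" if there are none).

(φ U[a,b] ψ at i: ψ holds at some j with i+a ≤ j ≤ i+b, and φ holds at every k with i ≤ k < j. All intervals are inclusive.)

Evaluate at each i in [0,5]:
  i=0: ✓ (rhs at j=0)
  i=1: ✓ (rhs at j=1)
  i=2: ✓ (rhs at j=2)
  i=3: ✗ (lhs fails at k=3 before rhs at j=4)
  i=4: ✓ (rhs at j=4)
  i=5: ✗ (lhs fails at k=5 before rhs at j=7)

0, 1, 2, 4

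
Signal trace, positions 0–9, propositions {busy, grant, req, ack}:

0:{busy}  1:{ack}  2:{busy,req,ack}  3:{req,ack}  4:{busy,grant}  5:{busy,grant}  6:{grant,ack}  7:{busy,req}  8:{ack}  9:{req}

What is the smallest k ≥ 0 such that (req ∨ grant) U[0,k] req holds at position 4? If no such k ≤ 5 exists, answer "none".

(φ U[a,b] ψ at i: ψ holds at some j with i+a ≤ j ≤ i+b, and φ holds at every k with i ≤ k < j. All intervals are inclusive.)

Need earliest j ≥ 4 with req, and (req ∨ grant) at every k in [4,j-1].
  j=4: rhs fails.
  j=5: rhs fails.
  j=6: rhs fails.
  j=7: rhs holds; lhs holds on [4,6]. k = 3.

3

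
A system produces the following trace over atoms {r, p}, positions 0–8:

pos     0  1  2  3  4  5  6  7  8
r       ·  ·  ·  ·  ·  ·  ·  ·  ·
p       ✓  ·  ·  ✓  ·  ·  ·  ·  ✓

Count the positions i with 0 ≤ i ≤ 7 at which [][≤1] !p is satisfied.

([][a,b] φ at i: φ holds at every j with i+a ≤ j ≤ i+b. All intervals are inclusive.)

4

Evaluate at each i in [0,7]:
  i=0: ✗ (fails at j=0)
  i=1: ✓ (all of [1,2])
  i=2: ✗ (fails at j=3)
  i=3: ✗ (fails at j=3)
  i=4: ✓ (all of [4,5])
  i=5: ✓ (all of [5,6])
  i=6: ✓ (all of [6,7])
  i=7: ✗ (fails at j=8)
Positions where it holds: {1, 4, 5, 6} → 4.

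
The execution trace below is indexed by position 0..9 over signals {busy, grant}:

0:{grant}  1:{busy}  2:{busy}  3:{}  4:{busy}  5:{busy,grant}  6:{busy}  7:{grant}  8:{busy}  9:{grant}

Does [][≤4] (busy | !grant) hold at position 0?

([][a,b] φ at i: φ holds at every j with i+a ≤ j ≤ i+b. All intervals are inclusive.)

Does not hold

Check (busy | !grant) at every j in [0,4]:
  j=0: false
  j=1: true
  j=2: true
  j=3: true
  j=4: true
Fails at j=0 → formula fails.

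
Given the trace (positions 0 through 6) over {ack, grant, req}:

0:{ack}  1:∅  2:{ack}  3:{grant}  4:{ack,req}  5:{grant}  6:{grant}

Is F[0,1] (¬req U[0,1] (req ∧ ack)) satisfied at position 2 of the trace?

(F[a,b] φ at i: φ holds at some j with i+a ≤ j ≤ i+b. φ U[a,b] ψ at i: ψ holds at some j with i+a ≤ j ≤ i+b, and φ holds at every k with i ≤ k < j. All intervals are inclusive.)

Yes

Check (¬req U[0,1] (req ∧ ack)) at each j in [2,3]:
  j=2: fails
  j=3: holds
Found at j=3 → formula holds.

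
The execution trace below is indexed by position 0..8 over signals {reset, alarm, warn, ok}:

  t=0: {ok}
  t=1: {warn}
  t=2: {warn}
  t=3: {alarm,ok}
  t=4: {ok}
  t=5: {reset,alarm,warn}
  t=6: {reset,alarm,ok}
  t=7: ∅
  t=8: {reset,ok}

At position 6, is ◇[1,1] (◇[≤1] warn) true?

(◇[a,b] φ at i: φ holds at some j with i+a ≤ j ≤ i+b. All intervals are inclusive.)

Does not hold

Check ◇[≤1] warn at each j in [7,7]:
  j=7: fails (none in [7,8])
No position in the window satisfies it → formula fails.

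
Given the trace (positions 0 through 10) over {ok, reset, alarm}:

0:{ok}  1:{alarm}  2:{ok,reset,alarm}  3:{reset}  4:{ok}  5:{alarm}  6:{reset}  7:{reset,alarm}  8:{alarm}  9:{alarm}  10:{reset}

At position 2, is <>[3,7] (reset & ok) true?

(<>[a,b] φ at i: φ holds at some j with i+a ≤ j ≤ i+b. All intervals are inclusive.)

Check (reset & ok) at each j in [5,9]:
  j=5: false
  j=6: false
  j=7: false
  j=8: false
  j=9: false
No position in the window satisfies it → formula fails.

False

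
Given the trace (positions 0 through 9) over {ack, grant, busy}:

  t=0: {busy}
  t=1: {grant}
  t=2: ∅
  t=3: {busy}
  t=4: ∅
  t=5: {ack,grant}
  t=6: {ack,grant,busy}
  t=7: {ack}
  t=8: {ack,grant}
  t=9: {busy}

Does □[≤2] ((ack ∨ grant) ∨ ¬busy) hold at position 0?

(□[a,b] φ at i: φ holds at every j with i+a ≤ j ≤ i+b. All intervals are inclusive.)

No

Check ((ack ∨ grant) ∨ ¬busy) at every j in [0,2]:
  j=0: false
  j=1: true
  j=2: true
Fails at j=0 → formula fails.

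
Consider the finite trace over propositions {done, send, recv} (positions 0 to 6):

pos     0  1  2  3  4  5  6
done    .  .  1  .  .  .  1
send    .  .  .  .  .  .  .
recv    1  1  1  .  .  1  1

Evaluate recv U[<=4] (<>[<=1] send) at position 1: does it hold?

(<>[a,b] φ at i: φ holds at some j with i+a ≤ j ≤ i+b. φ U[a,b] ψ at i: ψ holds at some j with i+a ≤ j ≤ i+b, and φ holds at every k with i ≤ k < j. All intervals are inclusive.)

Need some j in [1,5] with <>[<=1] send, and recv at every k in [1,j-1].
  j=1: <>[<=1] send — fails (none in [1,2]).
  j=2: <>[<=1] send — fails (none in [2,3]).
  j=3: <>[<=1] send — fails (none in [3,4]).
  j=4: <>[<=1] send — fails (none in [4,5]).
  j=5: <>[<=1] send — fails (none in [5,6]).
No j in the window works → until fails.

No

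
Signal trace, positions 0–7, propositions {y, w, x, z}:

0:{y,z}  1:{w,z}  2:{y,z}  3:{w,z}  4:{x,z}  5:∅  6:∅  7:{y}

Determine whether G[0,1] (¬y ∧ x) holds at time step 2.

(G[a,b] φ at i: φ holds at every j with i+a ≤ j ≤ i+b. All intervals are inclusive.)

Check (¬y ∧ x) at every j in [2,3]:
  j=2: false
  j=3: false
Fails at j=2 → formula fails.

False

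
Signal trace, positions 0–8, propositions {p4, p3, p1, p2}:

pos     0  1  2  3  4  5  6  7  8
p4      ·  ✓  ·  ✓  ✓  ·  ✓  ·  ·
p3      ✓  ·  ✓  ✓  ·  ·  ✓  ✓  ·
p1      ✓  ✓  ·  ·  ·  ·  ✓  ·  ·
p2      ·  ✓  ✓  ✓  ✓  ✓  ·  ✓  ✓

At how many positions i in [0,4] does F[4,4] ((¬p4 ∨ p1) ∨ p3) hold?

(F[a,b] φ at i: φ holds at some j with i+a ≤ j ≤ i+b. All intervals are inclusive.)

Evaluate at each i in [0,4]:
  i=0: ✗ (none in [4,4])
  i=1: ✓ (witness j=5)
  i=2: ✓ (witness j=6)
  i=3: ✓ (witness j=7)
  i=4: ✓ (witness j=8)
Positions where it holds: {1, 2, 3, 4} → 4.

4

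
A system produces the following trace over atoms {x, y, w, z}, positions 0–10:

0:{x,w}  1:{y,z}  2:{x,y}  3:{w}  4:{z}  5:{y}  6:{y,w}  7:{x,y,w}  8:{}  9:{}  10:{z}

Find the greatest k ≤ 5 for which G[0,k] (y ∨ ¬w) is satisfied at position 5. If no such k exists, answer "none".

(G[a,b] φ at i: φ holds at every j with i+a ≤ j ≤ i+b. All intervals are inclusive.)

(y ∨ ¬w) must hold from j=5 onward; find where it first fails.
  j=5: holds
  j=6: holds
  j=7: holds
  j=8: holds
  j=9: holds
  j=10: holds
Holds through j=10; largest k = 5.

5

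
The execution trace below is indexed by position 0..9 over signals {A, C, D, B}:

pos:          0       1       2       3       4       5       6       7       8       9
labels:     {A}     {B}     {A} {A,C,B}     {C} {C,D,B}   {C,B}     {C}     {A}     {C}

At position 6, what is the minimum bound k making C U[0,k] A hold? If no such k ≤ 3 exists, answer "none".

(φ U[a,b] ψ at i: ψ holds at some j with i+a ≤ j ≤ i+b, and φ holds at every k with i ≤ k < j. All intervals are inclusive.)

Need earliest j ≥ 6 with A, and C at every k in [6,j-1].
  j=6: rhs fails.
  j=7: rhs fails.
  j=8: rhs holds; lhs holds on [6,7]. k = 2.

2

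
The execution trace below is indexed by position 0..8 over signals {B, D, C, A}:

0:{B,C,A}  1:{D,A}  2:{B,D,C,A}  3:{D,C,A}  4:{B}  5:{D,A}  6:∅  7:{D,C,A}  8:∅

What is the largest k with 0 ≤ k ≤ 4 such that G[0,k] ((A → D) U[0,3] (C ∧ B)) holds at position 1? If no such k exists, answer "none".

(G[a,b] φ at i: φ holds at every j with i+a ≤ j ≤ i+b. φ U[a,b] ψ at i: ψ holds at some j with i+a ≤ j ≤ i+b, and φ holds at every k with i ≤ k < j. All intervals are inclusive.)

1

((A → D) U[0,3] (C ∧ B)) must hold from j=1 onward; find where it first fails.
  j=1: holds
  j=2: holds
  j=3: fails
Holds on [1,2], so largest k = 1.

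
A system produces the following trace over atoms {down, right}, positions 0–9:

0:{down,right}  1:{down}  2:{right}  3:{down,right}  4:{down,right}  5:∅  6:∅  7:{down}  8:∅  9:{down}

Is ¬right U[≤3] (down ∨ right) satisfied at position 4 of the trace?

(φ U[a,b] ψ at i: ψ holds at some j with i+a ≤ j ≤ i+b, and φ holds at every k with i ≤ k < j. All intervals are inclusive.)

Need some j in [4,7] with (down ∨ right), and ¬right at every k in [4,j-1].
  j=4: (down ∨ right) holds; no prefix to check → satisfied.

Yes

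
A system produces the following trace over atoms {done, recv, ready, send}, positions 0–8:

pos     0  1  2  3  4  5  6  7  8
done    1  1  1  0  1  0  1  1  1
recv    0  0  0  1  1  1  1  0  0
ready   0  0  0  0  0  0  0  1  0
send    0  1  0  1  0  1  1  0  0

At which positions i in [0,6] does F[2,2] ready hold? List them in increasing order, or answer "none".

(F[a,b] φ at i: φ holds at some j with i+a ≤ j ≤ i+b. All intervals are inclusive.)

5

Evaluate at each i in [0,6]:
  i=0: ✗ (none in [2,2])
  i=1: ✗ (none in [3,3])
  i=2: ✗ (none in [4,4])
  i=3: ✗ (none in [5,5])
  i=4: ✗ (none in [6,6])
  i=5: ✓ (witness j=7)
  i=6: ✗ (none in [8,8])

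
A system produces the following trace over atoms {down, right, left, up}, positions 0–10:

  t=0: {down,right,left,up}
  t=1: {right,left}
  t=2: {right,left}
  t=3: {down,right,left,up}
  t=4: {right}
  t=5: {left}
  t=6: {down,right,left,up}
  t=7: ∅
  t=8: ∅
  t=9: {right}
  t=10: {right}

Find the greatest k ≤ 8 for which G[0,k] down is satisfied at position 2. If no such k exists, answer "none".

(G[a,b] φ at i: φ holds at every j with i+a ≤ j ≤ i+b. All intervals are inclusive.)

down must hold from j=2 onward; find where it first fails.
  j=2: fails → no k works.

none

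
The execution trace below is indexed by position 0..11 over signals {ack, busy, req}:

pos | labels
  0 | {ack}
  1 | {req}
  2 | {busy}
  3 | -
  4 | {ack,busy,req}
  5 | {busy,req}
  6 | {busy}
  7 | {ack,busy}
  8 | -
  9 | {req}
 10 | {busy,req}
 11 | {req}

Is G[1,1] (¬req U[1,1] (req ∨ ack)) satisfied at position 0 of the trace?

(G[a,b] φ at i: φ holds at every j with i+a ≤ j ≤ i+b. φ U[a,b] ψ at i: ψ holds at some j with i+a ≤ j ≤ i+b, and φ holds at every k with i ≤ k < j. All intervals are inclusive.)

False

Check (¬req U[1,1] (req ∨ ack)) at every j in [1,1]:
  j=1: fails
Fails at j=1 → formula fails.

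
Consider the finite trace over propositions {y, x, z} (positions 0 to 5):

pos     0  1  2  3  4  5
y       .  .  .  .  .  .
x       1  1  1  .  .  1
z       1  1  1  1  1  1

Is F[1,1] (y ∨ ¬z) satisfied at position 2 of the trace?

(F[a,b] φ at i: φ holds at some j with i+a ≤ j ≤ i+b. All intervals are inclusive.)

Does not hold

Check (y ∨ ¬z) at each j in [3,3]:
  j=3: false
No position in the window satisfies it → formula fails.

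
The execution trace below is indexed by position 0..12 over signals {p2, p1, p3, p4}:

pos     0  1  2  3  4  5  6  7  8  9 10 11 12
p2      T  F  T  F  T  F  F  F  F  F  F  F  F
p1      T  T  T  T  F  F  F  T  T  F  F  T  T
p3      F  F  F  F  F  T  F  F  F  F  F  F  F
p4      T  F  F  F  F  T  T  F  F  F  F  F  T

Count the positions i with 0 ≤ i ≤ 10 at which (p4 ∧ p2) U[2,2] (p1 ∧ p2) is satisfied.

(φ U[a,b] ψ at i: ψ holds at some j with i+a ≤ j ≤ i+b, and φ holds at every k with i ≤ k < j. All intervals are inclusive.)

Evaluate at each i in [0,10]:
  i=0: ✗ (lhs fails at k=1 before rhs at j=2)
  i=1: ✗ (no rhs in [3,3])
  i=2: ✗ (no rhs in [4,4])
  i=3: ✗ (no rhs in [5,5])
  i=4: ✗ (no rhs in [6,6])
  i=5: ✗ (no rhs in [7,7])
  i=6: ✗ (no rhs in [8,8])
  i=7: ✗ (no rhs in [9,9])
  i=8: ✗ (no rhs in [10,10])
  i=9: ✗ (no rhs in [11,11])
  i=10: ✗ (no rhs in [12,12])
Positions where it holds: {} → 0.

0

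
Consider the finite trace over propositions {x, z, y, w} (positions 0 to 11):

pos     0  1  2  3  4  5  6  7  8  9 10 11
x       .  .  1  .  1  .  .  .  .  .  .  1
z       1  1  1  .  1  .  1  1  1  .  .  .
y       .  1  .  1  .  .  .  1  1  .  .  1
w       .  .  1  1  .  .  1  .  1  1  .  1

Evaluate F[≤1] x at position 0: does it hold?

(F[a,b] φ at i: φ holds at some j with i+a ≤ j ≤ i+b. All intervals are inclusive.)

Check x at each j in [0,1]:
  j=0: false
  j=1: false
No position in the window satisfies it → formula fails.

No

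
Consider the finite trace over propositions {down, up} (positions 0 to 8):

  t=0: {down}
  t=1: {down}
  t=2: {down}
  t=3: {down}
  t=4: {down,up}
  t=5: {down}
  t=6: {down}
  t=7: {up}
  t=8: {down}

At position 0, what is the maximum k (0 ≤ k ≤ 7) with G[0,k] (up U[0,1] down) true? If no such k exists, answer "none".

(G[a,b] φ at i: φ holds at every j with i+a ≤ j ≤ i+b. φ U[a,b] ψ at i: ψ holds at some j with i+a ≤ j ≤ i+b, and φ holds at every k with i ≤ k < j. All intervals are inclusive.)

7

(up U[0,1] down) must hold from j=0 onward; find where it first fails.
  j=0: holds
  j=1: holds
  j=2: holds
  j=3: holds
  j=4: holds
  j=5: holds
  j=6: holds
  j=7: holds
Holds through j=7; largest k = 7.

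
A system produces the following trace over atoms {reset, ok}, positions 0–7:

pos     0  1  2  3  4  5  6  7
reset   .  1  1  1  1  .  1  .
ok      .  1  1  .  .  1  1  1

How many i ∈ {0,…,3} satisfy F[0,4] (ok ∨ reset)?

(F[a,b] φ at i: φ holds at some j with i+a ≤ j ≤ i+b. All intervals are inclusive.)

Evaluate at each i in [0,3]:
  i=0: ✓ (witness j=1)
  i=1: ✓ (witness j=1)
  i=2: ✓ (witness j=2)
  i=3: ✓ (witness j=3)
Positions where it holds: {0, 1, 2, 3} → 4.

4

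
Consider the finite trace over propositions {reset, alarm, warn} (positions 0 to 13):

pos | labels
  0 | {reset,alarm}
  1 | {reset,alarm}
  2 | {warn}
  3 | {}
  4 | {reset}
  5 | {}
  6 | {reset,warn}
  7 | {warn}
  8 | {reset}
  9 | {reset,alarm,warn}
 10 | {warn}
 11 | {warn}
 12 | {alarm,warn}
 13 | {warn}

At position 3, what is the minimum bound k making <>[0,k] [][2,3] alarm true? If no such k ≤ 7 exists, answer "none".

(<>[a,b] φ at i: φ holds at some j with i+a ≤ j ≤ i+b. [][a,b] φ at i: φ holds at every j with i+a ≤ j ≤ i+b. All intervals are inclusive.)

none

Scan j = 3,4,… for [][2,3] alarm:
  j=3: fails
  j=4: fails
  j=5: fails
  j=6: fails
  j=7: fails
  j=8: fails
  j=9: fails
  j=10: fails
No j in [3,10] satisfies it → none.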